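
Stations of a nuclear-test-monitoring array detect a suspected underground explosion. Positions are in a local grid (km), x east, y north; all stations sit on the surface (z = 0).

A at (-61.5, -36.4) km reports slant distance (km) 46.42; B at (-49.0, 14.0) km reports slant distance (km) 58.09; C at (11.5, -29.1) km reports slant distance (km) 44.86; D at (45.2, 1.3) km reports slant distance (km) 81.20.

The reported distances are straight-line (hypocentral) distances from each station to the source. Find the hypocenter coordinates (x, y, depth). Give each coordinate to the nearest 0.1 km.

Each station gives a sphere (x−x_i)² + (y−y_i)² + z² = d_i² (stations at z=0).
Subtracting the A sphere from B and C: z² cancels, leaving linear equations in x and y:
25.0 x + 100.8 y = -3729.84
146.0 x + 14.6 y = -3985.75
Solving: x ≈ -24.200, y ≈ -31.001 km (keep extra digits for the depth step; rounded: -24.2, -31.0).
Then from the A sphere: z² = 46.42² − (x + 61.5)² − (y + 36.4)² with x = -24.200, y = -31.001, so z ≈ 27.099 ≈ 27.1 km.

(-24.2, -31.0, 27.1)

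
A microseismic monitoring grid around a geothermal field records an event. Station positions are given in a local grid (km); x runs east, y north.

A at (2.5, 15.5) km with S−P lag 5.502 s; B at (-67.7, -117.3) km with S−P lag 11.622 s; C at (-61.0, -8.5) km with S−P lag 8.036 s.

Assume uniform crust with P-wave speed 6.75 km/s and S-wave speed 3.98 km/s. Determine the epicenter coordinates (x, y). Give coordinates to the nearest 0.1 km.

Distance from S−P lag: d = Δt · v_P v_S / (v_P − v_S) = Δt · (6.75·3.98)/(6.75−3.98) ≈ 9.6986·Δt.
So d_A = 53.36, d_B = 112.72, d_C = 77.94 km.
Circle about each station: (x − 2.5)² + (y − 15.5)² = 53.36²; (x + 67.7)² + (y + 117.3)² = 112.72²; (x + 61.0)² + (y + 8.5)² = 77.94².
Subtracting the A equation from the B and C equations removes the quadratic terms:
-140.4 x − 265.6 y = 8237.57
-127.0 x − 48.0 y = 319.40
Solving the 2×2 system: x ≈ 11.5, y ≈ -37.1 km.

11.5 km east, -37.1 km north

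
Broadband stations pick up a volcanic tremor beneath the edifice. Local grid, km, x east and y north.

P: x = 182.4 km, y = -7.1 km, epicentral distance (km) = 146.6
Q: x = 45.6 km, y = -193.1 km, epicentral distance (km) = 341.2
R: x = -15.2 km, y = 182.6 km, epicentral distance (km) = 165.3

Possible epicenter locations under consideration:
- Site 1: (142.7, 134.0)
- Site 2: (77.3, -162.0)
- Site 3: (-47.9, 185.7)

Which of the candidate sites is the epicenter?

For each candidate, compare |candidate − station| to the reported distance:
Site 1: residuals P 0.0, Q 0.0, R 0.1 → max 0.1 km
Site 2: residuals P 40.6, Q 296.8, R 191.5 → max 296.8 km
Site 3: residuals P 153.7, Q 49.0, R 132.5 → max 153.7 km
Only Site 1 has all residuals ≈ 0.

Site 1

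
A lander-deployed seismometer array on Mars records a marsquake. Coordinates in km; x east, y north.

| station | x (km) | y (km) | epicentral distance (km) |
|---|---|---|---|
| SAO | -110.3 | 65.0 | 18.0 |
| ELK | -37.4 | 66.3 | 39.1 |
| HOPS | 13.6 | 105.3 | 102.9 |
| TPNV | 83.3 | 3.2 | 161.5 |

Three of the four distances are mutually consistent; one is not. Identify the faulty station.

SAO

Solve using three stations at a time. Using ELK, HOPS, TPNV (subtract circle equations pairwise → linear system) gives (x, y) ≈ (-71.8, 48.0).
Distances from that point to each station vs reported:
  SAO: calculated 42.1 vs reported 18.0 → residual 24.1 km
  ELK: calculated 39.0 vs reported 39.1 → residual 0.1 km
  HOPS: calculated 102.9 vs reported 102.9 → residual 0.0 km
  TPNV: calculated 161.5 vs reported 161.5 → residual 0.0 km
ELK, HOPS, TPNV are mutually consistent (residuals ≈ 0); SAO is off by 24.1 km.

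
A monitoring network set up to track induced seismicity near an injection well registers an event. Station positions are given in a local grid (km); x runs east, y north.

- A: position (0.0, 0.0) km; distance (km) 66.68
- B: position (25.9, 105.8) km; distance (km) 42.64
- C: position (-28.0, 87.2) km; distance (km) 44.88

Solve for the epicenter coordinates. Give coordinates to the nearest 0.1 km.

Circle about each station: x² + y² = 66.68²; (x − 25.9)² + (y − 105.8)² = 42.64²; (x + 28.0)² + (y − 87.2)² = 44.88².
Subtracting the A equation from the B and C equations removes the quadratic terms:
51.8 x + 211.6 y = 14492.50
-56.0 x + 174.4 y = 10819.85
Solving the 2×2 system: x ≈ 11.4, y ≈ 65.7 km.
Check against A (with the unrounded x, y): √(x²+y²) = 66.68 ≈ 66.68 km. ✓

x ≈ 11.4 km, y ≈ 65.7 km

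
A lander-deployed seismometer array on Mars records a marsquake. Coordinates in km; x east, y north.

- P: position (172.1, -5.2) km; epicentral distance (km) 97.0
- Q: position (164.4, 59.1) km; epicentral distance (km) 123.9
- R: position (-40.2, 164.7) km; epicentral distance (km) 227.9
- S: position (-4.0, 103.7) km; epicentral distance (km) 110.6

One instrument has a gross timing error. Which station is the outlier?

S

Solve using three stations at a time. Using P, Q, R (subtract circle equations pairwise → linear system) gives (x, y) ≈ (78.3, -30.0).
Distances from that point to each station vs reported:
  P: calculated 97.1 vs reported 97.0 → residual 0.1 km
  Q: calculated 124.0 vs reported 123.9 → residual 0.1 km
  R: calculated 227.9 vs reported 227.9 → residual 0.0 km
  S: calculated 157.0 vs reported 110.6 → residual 46.4 km
P, Q, R are mutually consistent (residuals ≈ 0); S is off by 46.4 km.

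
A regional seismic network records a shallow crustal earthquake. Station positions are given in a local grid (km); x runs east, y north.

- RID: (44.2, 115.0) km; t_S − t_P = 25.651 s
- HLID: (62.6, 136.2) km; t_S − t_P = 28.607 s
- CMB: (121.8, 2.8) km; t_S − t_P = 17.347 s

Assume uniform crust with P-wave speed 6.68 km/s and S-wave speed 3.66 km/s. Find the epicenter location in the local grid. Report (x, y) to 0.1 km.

17.2 km east, -90.9 km north

Distance from S−P lag: d = Δt · v_P v_S / (v_P − v_S) = Δt · (6.68·3.66)/(6.68−3.66) ≈ 8.0956·Δt.
So d_RID = 207.66, d_HLID = 231.59, d_CMB = 140.43 km.
Circle about each station: (x − 44.2)² + (y − 115.0)² = 207.66²; (x − 62.6)² + (y − 136.2)² = 231.59²; (x − 121.8)² + (y − 2.8)² = 140.43².
Subtracting the RID equation from the HLID and CMB equations removes the quadratic terms:
36.8 x + 42.4 y = -3220.69
155.2 x − 224.4 y = 23066.53
Solving the 2×2 system: x ≈ 17.2, y ≈ -90.9 km.
Check against RID (with the unrounded x, y): √((x − 44.2)²+(y − 115.0)²) = 207.65 ≈ 207.66 km. ✓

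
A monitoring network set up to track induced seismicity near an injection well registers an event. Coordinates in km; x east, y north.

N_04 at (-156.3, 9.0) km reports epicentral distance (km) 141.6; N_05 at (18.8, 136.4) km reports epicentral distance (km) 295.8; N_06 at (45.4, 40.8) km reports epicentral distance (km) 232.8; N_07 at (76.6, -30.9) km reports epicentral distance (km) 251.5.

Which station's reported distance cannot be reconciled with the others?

N_07

Solve using three stations at a time. Using N_04, N_05, N_06 (subtract circle equations pairwise → linear system) gives (x, y) ≈ (-116.2, -126.8).
Distances from that point to each station vs reported:
  N_04: calculated 141.6 vs reported 141.6 → residual 0.0 km
  N_05: calculated 295.8 vs reported 295.8 → residual 0.0 km
  N_06: calculated 232.8 vs reported 232.8 → residual 0.0 km
  N_07: calculated 215.3 vs reported 251.5 → residual 36.2 km
N_04, N_05, N_06 are mutually consistent (residuals ≈ 0); N_07 is off by 36.2 km.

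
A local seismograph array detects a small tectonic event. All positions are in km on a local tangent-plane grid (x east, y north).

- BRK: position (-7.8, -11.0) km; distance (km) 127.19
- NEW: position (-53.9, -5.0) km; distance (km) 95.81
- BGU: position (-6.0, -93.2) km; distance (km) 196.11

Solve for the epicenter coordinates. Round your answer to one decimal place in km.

-95.1 km east, 81.5 km north

Circle about each station: (x + 7.8)² + (y + 11.0)² = 127.19²; (x + 53.9)² + (y + 5.0)² = 95.81²; (x + 6.0)² + (y + 93.2)² = 196.11².
Subtracting pairs of circle equations eliminates x²+y² and gives linear equations (the radical axes):
-92.2 x + 12.0 y = 9746.11
3.6 x − 164.4 y = -13741.44
Solving the 2×2 system: x ≈ -95.1, y ≈ 81.5 km.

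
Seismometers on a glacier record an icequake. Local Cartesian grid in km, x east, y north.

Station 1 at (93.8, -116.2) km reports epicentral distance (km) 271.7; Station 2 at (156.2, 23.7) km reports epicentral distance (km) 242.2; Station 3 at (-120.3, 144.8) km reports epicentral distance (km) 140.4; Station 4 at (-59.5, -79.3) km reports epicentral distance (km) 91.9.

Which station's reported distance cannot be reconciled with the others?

Station 1

Solve using three stations at a time. Using Station 2, Station 3, Station 4 (subtract circle equations pairwise → linear system) gives (x, y) ≈ (-85.5, 8.8).
Distances from that point to each station vs reported:
  Station 1: calculated 218.6 vs reported 271.7 → residual 53.1 km
  Station 2: calculated 242.2 vs reported 242.2 → residual 0.0 km
  Station 3: calculated 140.4 vs reported 140.4 → residual 0.0 km
  Station 4: calculated 91.9 vs reported 91.9 → residual 0.0 km
Station 2, Station 3, Station 4 are mutually consistent (residuals ≈ 0); Station 1 is off by 53.1 km.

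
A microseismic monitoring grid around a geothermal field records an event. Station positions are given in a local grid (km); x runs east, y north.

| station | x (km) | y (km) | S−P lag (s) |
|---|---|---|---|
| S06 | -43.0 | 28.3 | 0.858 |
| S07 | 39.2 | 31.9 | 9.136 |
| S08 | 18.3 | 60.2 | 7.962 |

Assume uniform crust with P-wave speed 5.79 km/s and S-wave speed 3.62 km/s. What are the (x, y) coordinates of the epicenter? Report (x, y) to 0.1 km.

Distance from S−P lag: d = Δt · v_P v_S / (v_P − v_S) = Δt · (5.79·3.62)/(5.79−3.62) ≈ 9.6589·Δt.
So d_S06 = 8.29, d_S07 = 88.24, d_S08 = 76.90 km.
Circle about each station: (x + 43.0)² + (y − 28.3)² = 8.29²; (x − 39.2)² + (y − 31.9)² = 88.24²; (x − 18.3)² + (y − 60.2)² = 76.90².
Subtracting the S06 equation from the S07 and S08 equations removes the quadratic terms:
164.4 x + 7.2 y = -7813.21
122.6 x + 63.8 y = -4535.85
Solving the 2×2 system: x ≈ -48.5, y ≈ 22.1 km.
Check against S06 (with the unrounded x, y): √((x + 43.0)²+(y − 28.3)²) = 8.29 ≈ 8.29 km. ✓

-48.5 km east, 22.1 km north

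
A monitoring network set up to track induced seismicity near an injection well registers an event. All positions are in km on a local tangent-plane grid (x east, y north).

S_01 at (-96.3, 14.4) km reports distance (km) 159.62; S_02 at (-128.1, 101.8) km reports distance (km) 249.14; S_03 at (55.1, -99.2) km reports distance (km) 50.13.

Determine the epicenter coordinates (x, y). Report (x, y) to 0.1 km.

Circle about each station: (x + 96.3)² + (y − 14.4)² = 159.62²; (x + 128.1)² + (y − 101.8)² = 249.14²; (x − 55.1)² + (y + 99.2)² = 50.13².
Subtracting pairs of circle equations eliminates x²+y² and gives linear equations (the radical axes):
-63.6 x + 174.8 y = -19300.40
302.8 x − 227.2 y = 26361.13
Solving the 2×2 system: x ≈ 5.8, y ≈ -108.3 km.
Check against S_01 (with the unrounded x, y): √((x + 96.3)²+(y − 14.4)²) = 159.62 ≈ 159.62 km. ✓

(5.8, -108.3)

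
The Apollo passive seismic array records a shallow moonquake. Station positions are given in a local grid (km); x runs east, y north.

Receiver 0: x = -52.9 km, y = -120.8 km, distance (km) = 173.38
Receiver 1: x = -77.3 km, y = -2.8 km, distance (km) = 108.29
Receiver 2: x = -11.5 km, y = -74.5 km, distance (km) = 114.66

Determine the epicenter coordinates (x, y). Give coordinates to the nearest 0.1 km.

(24.4, 34.4)

Circle about each station: (x + 52.9)² + (y + 120.8)² = 173.38²; (x + 77.3)² + (y + 2.8)² = 108.29²; (x + 11.5)² + (y + 74.5)² = 114.66².
Subtracting pairs of circle equations eliminates x²+y² and gives linear equations (the radical axes):
-48.8 x + 236.0 y = 6925.98
82.8 x + 92.6 y = 5205.16
Solving the 2×2 system: x ≈ 24.4, y ≈ 34.4 km.
Check against Receiver 0 (with the unrounded x, y): √((x + 52.9)²+(y + 120.8)²) = 173.38 ≈ 173.38 km. ✓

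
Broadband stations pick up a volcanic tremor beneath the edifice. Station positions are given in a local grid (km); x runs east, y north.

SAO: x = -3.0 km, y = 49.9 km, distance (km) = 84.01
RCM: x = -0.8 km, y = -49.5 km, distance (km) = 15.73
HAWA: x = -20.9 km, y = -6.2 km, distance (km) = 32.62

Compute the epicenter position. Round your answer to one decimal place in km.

x ≈ -4.0 km, y ≈ -34.1 km

Circle about each station: (x + 3.0)² + (y − 49.9)² = 84.01²; (x + 0.8)² + (y + 49.5)² = 15.73²; (x + 20.9)² + (y + 6.2)² = 32.62².
Subtracting pairs of circle equations eliminates x²+y² and gives linear equations (the radical axes):
4.4 x − 198.8 y = 6762.13
-35.8 x − 112.2 y = 3969.86
Solving the 2×2 system: x ≈ -4.0, y ≈ -34.1 km.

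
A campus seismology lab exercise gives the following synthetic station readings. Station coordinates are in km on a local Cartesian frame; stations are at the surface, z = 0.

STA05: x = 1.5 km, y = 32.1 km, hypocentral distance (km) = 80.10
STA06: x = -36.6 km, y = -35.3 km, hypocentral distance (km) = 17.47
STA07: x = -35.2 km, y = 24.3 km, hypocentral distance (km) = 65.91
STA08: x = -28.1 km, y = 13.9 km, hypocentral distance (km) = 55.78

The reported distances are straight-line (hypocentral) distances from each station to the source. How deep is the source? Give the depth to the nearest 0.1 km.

Each station gives a sphere (x−x_i)² + (y−y_i)² + z² = d_i² (stations at z=0).
Subtracting the STA05 sphere from STA06 and STA07: z² cancels, leaving linear equations in x and y:
-76.2 x − 134.8 y = 7663.80
-73.4 x − 15.6 y = 2868.75
Solving: x ≈ -30.687, y ≈ -39.506 km (keep extra digits for the depth step; rounded: -30.7, -39.5).
Then from the STA05 sphere: z² = 80.10² − (x − 1.5)² − (y − 32.1)² with x = -30.687, y = -39.506, so z ≈ 15.893 ≈ 15.9 km.

15.9 km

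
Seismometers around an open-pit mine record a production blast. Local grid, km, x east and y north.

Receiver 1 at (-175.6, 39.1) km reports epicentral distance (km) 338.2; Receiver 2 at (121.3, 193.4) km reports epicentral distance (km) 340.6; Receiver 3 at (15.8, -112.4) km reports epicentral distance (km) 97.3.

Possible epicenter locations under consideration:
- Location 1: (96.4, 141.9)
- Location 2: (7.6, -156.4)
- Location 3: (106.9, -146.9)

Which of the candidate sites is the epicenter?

Location 3

For each candidate, compare |candidate − station| to the reported distance:
Location 1: residuals Receiver 1 47.4, Receiver 2 283.4, Receiver 3 169.5 → max 283.4 km
Location 2: residuals Receiver 1 70.3, Receiver 2 27.2, Receiver 3 52.5 → max 70.3 km
Location 3: residuals Receiver 1 0.0, Receiver 2 0.0, Receiver 3 0.1 → max 0.1 km
Only Location 3 has all residuals ≈ 0.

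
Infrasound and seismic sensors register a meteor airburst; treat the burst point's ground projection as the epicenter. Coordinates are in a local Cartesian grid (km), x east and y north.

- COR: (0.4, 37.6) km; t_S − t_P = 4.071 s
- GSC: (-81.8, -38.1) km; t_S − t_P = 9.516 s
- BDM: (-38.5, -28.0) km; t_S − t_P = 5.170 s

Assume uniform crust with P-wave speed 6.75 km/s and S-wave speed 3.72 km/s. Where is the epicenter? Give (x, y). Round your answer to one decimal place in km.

Distance from S−P lag: d = Δt · v_P v_S / (v_P − v_S) = Δt · (6.75·3.72)/(6.75−3.72) ≈ 8.2871·Δt.
So d_COR = 33.74, d_GSC = 78.86, d_BDM = 42.84 km.
Circle about each station: (x − 0.4)² + (y − 37.6)² = 33.74²; (x + 81.8)² + (y + 38.1)² = 78.86²; (x + 38.5)² + (y + 28.0)² = 42.84².
Subtracting the COR equation from the GSC and BDM equations removes the quadratic terms:
-164.4 x − 151.4 y = 1648.42
-77.8 x − 131.2 y = 155.45
Solving the 2×2 system: x ≈ -19.7, y ≈ 10.5 km.

x ≈ -19.7 km, y ≈ 10.5 km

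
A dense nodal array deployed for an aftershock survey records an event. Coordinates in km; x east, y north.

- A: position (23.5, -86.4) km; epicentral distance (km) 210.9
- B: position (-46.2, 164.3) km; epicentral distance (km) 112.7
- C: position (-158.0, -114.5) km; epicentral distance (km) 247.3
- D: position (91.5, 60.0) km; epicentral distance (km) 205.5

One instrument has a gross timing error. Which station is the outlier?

Solve using three stations at a time. Using A, B, D (subtract circle equations pairwise → linear system) gives (x, y) ≈ (-113.5, 73.9).
Distances from that point to each station vs reported:
  A: calculated 210.9 vs reported 210.9 → residual 0.0 km
  B: calculated 112.7 vs reported 112.7 → residual 0.0 km
  C: calculated 193.6 vs reported 247.3 → residual 53.7 km
  D: calculated 205.5 vs reported 205.5 → residual 0.0 km
A, B, D are mutually consistent (residuals ≈ 0); C is off by 53.7 km.

C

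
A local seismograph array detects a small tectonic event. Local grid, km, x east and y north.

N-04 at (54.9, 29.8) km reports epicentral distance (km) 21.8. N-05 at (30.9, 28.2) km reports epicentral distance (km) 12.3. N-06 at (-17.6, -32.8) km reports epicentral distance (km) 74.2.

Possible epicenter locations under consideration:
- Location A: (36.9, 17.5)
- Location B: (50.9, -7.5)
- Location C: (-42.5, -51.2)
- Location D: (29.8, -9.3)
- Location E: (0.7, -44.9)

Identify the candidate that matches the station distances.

For each candidate, compare |candidate − station| to the reported distance:
Location A: residuals N-04 0.0, N-05 0.0, N-06 0.0 → max 0.0 km
Location B: residuals N-04 15.7, N-05 28.6, N-06 1.2 → max 28.6 km
Location C: residuals N-04 104.9, N-05 95.8, N-06 43.2 → max 104.9 km
Location D: residuals N-04 24.7, N-05 25.2, N-06 21.3 → max 25.2 km
Location E: residuals N-04 70.5, N-05 66.8, N-06 52.3 → max 70.5 km
Only Location A has all residuals ≈ 0.

Location A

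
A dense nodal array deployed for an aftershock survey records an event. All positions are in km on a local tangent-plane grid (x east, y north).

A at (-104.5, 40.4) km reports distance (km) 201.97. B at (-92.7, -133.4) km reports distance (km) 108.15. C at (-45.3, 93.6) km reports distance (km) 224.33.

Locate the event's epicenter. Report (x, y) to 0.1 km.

Circle about each station: (x + 104.5)² + (y − 40.4)² = 201.97²; (x + 92.7)² + (y + 133.4)² = 108.15²; (x + 45.3)² + (y − 93.6)² = 224.33².
Subtracting the A equation from the B and C equations removes the quadratic terms:
23.6 x − 347.6 y = 42931.90
118.4 x + 106.4 y = -11271.43
Solving the 2×2 system: x ≈ 14.9, y ≈ -122.5 km.
Check against A (with the unrounded x, y): √((x + 104.5)²+(y − 40.4)²) = 201.96 ≈ 201.97 km. ✓

(14.9, -122.5)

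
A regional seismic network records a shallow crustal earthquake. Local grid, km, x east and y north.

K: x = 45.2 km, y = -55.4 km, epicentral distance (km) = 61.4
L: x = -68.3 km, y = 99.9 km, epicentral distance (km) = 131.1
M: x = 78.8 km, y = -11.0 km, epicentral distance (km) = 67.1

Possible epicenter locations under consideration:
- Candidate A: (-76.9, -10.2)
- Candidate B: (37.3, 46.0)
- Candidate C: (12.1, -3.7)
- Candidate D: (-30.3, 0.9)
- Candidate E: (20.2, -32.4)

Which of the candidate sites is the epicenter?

For each candidate, compare |candidate − station| to the reported distance:
Candidate A: residuals K 68.8, L 20.7, M 88.6 → max 88.6 km
Candidate B: residuals K 40.3, L 12.5, M 3.4 → max 40.3 km
Candidate C: residuals K 0.0, L 0.0, M 0.0 → max 0.0 km
Candidate D: residuals K 32.8, L 25.1, M 42.6 → max 42.6 km
Candidate E: residuals K 27.4, L 28.1, M 4.7 → max 28.1 km
Only Candidate C has all residuals ≈ 0.

Candidate C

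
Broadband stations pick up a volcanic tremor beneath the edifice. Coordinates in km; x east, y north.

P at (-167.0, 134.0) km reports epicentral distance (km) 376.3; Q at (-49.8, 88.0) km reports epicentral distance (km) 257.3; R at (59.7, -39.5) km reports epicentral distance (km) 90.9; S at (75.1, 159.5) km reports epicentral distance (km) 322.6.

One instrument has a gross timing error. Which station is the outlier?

S

Solve using three stations at a time. Using P, Q, R (subtract circle equations pairwise → linear system) gives (x, y) ≈ (133.3, -92.7).
Distances from that point to each station vs reported:
  P: calculated 376.3 vs reported 376.3 → residual 0.0 km
  Q: calculated 257.3 vs reported 257.3 → residual 0.0 km
  R: calculated 90.8 vs reported 90.9 → residual 0.1 km
  S: calculated 258.9 vs reported 322.6 → residual 63.7 km
P, Q, R are mutually consistent (residuals ≈ 0); S is off by 63.7 km.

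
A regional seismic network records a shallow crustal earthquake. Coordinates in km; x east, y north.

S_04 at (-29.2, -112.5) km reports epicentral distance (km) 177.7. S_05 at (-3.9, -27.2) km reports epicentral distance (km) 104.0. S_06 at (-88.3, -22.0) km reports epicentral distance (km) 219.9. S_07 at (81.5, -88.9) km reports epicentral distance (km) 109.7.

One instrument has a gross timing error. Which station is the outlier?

Solve using three stations at a time. Using S_04, S_05, S_07 (subtract circle equations pairwise → linear system) gives (x, y) ≈ (88.5, 20.7).
Distances from that point to each station vs reported:
  S_04: calculated 177.8 vs reported 177.7 → residual 0.1 km
  S_05: calculated 104.1 vs reported 104.0 → residual 0.1 km
  S_06: calculated 181.9 vs reported 219.9 → residual 38.0 km
  S_07: calculated 109.8 vs reported 109.7 → residual 0.1 km
S_04, S_05, S_07 are mutually consistent (residuals ≈ 0); S_06 is off by 38.0 km.

S_06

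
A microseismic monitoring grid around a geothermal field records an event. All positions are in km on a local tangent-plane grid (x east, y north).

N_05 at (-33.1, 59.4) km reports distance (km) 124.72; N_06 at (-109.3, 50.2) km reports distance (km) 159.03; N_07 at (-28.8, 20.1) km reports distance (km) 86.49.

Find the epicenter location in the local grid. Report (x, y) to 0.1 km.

6.4 km east, -58.9 km north

Circle about each station: (x + 33.1)² + (y − 59.4)² = 124.72²; (x + 109.3)² + (y − 50.2)² = 159.03²; (x + 28.8)² + (y − 20.1)² = 86.49².
Subtracting the N_05 equation from the N_06 and N_07 equations removes the quadratic terms:
-152.4 x − 18.4 y = 107.10
8.6 x − 78.6 y = 4684.04
Solving the 2×2 system: x ≈ 6.4, y ≈ -58.9 km.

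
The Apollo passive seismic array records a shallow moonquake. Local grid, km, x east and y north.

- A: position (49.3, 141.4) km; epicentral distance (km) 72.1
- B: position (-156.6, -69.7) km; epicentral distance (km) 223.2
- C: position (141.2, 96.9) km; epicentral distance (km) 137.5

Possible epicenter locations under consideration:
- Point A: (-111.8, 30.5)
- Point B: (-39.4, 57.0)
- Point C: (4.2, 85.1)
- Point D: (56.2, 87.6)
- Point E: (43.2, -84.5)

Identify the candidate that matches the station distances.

Point C

For each candidate, compare |candidate − station| to the reported distance:
Point A: residuals A 123.5, B 113.4, C 124.1 → max 124.1 km
Point B: residuals A 50.3, B 50.6, C 47.5 → max 50.6 km
Point C: residuals A 0.0, B 0.0, C 0.0 → max 0.0 km
Point D: residuals A 17.9, B 41.4, C 52.0 → max 52.0 km
Point E: residuals A 153.9, B 22.9, C 68.7 → max 153.9 km
Only Point C has all residuals ≈ 0.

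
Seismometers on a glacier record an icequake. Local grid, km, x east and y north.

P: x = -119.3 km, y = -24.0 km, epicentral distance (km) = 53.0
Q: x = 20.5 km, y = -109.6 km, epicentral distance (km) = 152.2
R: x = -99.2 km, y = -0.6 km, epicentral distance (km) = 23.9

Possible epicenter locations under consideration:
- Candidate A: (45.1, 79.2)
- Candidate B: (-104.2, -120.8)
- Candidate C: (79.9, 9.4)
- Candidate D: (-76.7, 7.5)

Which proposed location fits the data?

Candidate D

For each candidate, compare |candidate − station| to the reported distance:
Candidate A: residuals P 141.1, Q 38.2, R 141.0 → max 141.1 km
Candidate B: residuals P 45.0, Q 27.0, R 96.4 → max 96.4 km
Candidate C: residuals P 149.0, Q 19.2, R 155.5 → max 155.5 km
Candidate D: residuals P 0.0, Q 0.0, R 0.0 → max 0.0 km
Only Candidate D has all residuals ≈ 0.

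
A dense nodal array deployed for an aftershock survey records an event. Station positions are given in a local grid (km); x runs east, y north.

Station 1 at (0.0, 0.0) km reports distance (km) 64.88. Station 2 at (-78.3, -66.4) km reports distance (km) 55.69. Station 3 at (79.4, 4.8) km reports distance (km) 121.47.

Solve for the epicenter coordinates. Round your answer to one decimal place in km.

Circle about each station: x² + y² = 64.88²; (x + 78.3)² + (y + 66.4)² = 55.69²; (x − 79.4)² + (y − 4.8)² = 121.47².
Subtracting pairs of circle equations eliminates x²+y² and gives linear equations (the radical axes):
-156.6 x − 132.8 y = 11647.89
158.8 x + 9.6 y = -4218.15
Solving the 2×2 system: x ≈ -22.9, y ≈ -60.7 km.
Check against Station 1 (with the unrounded x, y): √(x²+y²) = 64.89 ≈ 64.88 km. ✓

-22.9 km east, -60.7 km north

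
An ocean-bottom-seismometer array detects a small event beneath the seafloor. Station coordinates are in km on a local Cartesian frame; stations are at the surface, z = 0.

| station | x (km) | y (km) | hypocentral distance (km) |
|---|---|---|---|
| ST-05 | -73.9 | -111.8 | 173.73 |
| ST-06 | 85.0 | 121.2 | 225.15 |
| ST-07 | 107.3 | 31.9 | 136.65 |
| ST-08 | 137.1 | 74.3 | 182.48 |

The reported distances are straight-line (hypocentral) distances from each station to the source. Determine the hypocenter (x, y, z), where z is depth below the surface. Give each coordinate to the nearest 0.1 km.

Each station gives a sphere (x−x_i)² + (y−y_i)² + z² = d_i² (stations at z=0).
Subtracting the ST-05 sphere from ST-06 and ST-07: z² cancels, leaving linear equations in x and y:
317.8 x + 466.0 y = -16556.42
362.4 x + 287.4 y = 6079.34
Solving: x ≈ 97.898, y ≈ -102.293 km (keep extra digits for the depth step; rounded: 97.9, -102.3).
Then from the ST-05 sphere: z² = 173.73² − (x + 73.9)² − (y + 111.8)² with x = 97.898, y = -102.293, so z ≈ 24.025 ≈ 24.0 km.

(97.9, -102.3, 24.0)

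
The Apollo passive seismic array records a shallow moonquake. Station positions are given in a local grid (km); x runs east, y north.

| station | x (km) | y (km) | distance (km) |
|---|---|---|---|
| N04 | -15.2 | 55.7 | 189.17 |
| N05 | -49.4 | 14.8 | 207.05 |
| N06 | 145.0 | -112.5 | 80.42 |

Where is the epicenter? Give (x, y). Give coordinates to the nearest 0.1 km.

Circle about each station: (x + 15.2)² + (y − 55.7)² = 189.17²; (x + 49.4)² + (y − 14.8)² = 207.05²; (x − 145.0)² + (y + 112.5)² = 80.42².
Subtracting the N04 equation from the N05 and N06 equations removes the quadratic terms:
-68.4 x − 81.8 y = -7758.54
320.4 x − 336.4 y = 59665.63
Solving the 2×2 system: x ≈ 152.2, y ≈ -32.4 km.

x ≈ 152.2 km, y ≈ -32.4 km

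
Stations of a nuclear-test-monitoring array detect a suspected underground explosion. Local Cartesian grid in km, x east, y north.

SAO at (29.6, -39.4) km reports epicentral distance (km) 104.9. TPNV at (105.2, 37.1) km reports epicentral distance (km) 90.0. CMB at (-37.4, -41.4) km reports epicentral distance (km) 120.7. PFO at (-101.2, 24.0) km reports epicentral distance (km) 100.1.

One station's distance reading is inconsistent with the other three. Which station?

Solve using three stations at a time. Using SAO, TPNV, CMB (subtract circle equations pairwise → linear system) gives (x, y) ≈ (19.6, 65.1).
Distances from that point to each station vs reported:
  SAO: calculated 105.0 vs reported 104.9 → residual 0.1 km
  TPNV: calculated 90.1 vs reported 90.0 → residual 0.1 km
  CMB: calculated 120.8 vs reported 120.7 → residual 0.1 km
  PFO: calculated 127.6 vs reported 100.1 → residual 27.5 km
SAO, TPNV, CMB are mutually consistent (residuals ≈ 0); PFO is off by 27.5 km.

PFO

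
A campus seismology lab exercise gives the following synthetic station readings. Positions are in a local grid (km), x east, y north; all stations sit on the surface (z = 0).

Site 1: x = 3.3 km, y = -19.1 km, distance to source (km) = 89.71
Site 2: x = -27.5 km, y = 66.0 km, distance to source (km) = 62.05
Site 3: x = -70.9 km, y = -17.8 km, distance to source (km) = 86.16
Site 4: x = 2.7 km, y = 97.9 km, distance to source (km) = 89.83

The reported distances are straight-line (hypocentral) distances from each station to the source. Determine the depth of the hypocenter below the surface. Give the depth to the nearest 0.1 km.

depth ≈ 55.1 km

Each station gives a sphere (x−x_i)² + (y−y_i)² + z² = d_i² (stations at z=0).
Subtracting the Site 1 sphere from Site 2 and Site 3: z² cancels, leaving linear equations in x and y:
-61.6 x + 170.2 y = 8934.23
-148.4 x + 2.6 y = 5592.29
Solving: x ≈ -36.999, y ≈ 39.102 km (keep extra digits for the depth step; rounded: -37.0, 39.1).
Then from the Site 1 sphere: z² = 89.71² − (x − 3.3)² − (y + 19.1)² with x = -36.999, y = 39.102, so z ≈ 55.104 ≈ 55.1 km.
Check against Site 4 (with the unrounded solution): distance 89.83 ≈ 89.83 km. ✓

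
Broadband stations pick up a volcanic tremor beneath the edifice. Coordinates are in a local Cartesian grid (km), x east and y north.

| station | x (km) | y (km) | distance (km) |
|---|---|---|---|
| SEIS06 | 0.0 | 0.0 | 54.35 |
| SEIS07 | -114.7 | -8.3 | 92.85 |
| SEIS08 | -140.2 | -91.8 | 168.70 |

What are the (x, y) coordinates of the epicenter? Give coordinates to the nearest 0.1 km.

Circle about each station: x² + y² = 54.35²; (x + 114.7)² + (y + 8.3)² = 92.85²; (x + 140.2)² + (y + 91.8)² = 168.70².
Subtracting the SEIS06 equation from the SEIS07 and SEIS08 equations removes the quadratic terms:
-229.4 x − 16.6 y = 7557.78
-280.4 x − 183.6 y = 2577.51
Solving the 2×2 system: x ≈ -35.9, y ≈ 40.8 km.
Check against SEIS06 (with the unrounded x, y): √(x²+y²) = 54.33 ≈ 54.35 km. ✓

(-35.9, 40.8)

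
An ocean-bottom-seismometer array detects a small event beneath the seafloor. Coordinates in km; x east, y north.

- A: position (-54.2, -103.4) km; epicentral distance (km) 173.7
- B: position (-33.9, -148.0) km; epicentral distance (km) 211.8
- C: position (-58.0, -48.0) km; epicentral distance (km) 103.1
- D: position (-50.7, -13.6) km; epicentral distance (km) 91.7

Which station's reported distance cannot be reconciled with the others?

Solve using three stations at a time. Using A, B, D (subtract circle equations pairwise → linear system) gives (x, y) ≈ (3.3, 60.5).
Distances from that point to each station vs reported:
  A: calculated 173.7 vs reported 173.7 → residual 0.0 km
  B: calculated 211.8 vs reported 211.8 → residual 0.0 km
  C: calculated 124.6 vs reported 103.1 → residual 21.5 km
  D: calculated 91.7 vs reported 91.7 → residual 0.0 km
A, B, D are mutually consistent (residuals ≈ 0); C is off by 21.5 km.

C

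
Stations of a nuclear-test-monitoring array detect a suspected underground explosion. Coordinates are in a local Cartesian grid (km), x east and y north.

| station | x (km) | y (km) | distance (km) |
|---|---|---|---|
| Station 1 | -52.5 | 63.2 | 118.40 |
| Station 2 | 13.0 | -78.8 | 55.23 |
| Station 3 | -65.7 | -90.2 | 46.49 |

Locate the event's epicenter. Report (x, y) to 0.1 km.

(-36.4, -54.1)

Circle about each station: (x + 52.5)² + (y − 63.2)² = 118.40²; (x − 13.0)² + (y + 78.8)² = 55.23²; (x + 65.7)² + (y + 90.2)² = 46.49².
Subtracting the Station 1 equation from the Station 2 and Station 3 equations removes the quadratic terms:
131.0 x − 284.0 y = 10596.16
-26.4 x − 306.8 y = 17559.28
Solving the 2×2 system: x ≈ -36.4, y ≈ -54.1 km.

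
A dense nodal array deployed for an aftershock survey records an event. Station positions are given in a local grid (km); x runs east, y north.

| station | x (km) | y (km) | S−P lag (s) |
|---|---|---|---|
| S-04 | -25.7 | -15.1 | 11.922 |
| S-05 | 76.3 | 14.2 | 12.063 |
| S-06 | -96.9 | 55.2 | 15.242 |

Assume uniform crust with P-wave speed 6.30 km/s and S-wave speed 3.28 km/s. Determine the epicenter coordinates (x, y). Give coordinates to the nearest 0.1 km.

(7.3, 59.5)

Distance from S−P lag: d = Δt · v_P v_S / (v_P − v_S) = Δt · (6.30·3.28)/(6.30−3.28) ≈ 6.8424·Δt.
So d_S-04 = 81.57, d_S-05 = 82.54, d_S-06 = 104.29 km.
Circle about each station: (x + 25.7)² + (y + 15.1)² = 81.57²; (x − 76.3)² + (y − 14.2)² = 82.54²; (x + 96.9)² + (y − 55.2)² = 104.29².
Subtracting pairs of circle equations eliminates x²+y² and gives linear equations (the radical axes):
204.0 x + 58.6 y = 4975.64
-142.4 x + 140.6 y = 7325.41
Solving the 2×2 system: x ≈ 7.3, y ≈ 59.5 km.
Check against S-04 (with the unrounded x, y): √((x + 25.7)²+(y + 15.1)²) = 81.57 ≈ 81.57 km. ✓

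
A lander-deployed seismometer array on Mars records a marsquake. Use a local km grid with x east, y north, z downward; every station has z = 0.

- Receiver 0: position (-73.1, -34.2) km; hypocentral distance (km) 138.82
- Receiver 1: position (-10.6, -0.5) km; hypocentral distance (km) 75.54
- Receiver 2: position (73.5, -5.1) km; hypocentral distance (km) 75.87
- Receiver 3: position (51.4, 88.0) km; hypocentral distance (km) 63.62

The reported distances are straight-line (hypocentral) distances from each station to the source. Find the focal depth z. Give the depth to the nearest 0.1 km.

Each station gives a sphere (x−x_i)² + (y−y_i)² + z² = d_i² (stations at z=0).
Subtracting the Receiver 0 sphere from Receiver 1 and Receiver 2: z² cancels, leaving linear equations in x and y:
125.0 x + 67.4 y = 7164.06
293.2 x + 58.2 y = 12429.75
Solving: x ≈ 33.701, y ≈ 43.789 km (keep extra digits for the depth step; rounded: 33.7, 43.8).
Then from the Receiver 0 sphere: z² = 138.82² − (x + 73.1)² − (y + 34.2)² with x = 33.701, y = 43.789, so z ≈ 42.217 ≈ 42.2 km.

z ≈ 42.2 km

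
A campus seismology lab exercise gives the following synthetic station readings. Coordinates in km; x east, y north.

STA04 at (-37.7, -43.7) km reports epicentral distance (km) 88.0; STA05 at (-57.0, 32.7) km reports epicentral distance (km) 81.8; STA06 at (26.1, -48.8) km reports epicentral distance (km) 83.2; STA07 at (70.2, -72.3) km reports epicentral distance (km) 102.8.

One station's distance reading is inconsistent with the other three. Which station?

STA06

Solve using three stations at a time. Using STA04, STA05, STA07 (subtract circle equations pairwise → linear system) gives (x, y) ≈ (23.7, 19.3).
Distances from that point to each station vs reported:
  STA04: calculated 88.0 vs reported 88.0 → residual 0.0 km
  STA05: calculated 81.8 vs reported 81.8 → residual 0.0 km
  STA06: calculated 68.2 vs reported 83.2 → residual 15.0 km
  STA07: calculated 102.8 vs reported 102.8 → residual 0.0 km
STA04, STA05, STA07 are mutually consistent (residuals ≈ 0); STA06 is off by 15.0 km.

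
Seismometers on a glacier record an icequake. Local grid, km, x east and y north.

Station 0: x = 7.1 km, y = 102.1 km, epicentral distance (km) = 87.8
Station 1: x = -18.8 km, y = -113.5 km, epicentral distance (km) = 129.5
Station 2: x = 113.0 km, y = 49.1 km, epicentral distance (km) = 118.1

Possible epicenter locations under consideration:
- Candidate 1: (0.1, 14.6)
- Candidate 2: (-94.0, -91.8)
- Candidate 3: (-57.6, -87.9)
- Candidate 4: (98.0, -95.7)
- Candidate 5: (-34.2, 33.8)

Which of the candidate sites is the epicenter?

Candidate 1

For each candidate, compare |candidate − station| to the reported distance:
Candidate 1: residuals Station 0 0.0, Station 1 0.0, Station 2 0.0 → max 0.0 km
Candidate 2: residuals Station 0 130.9, Station 1 51.2, Station 2 132.3 → max 132.3 km
Candidate 3: residuals Station 0 112.9, Station 1 83.0, Station 2 100.7 → max 112.9 km
Candidate 4: residuals Station 0 129.9, Station 1 11.4, Station 2 27.5 → max 129.9 km
Candidate 5: residuals Station 0 8.0, Station 1 18.6, Station 2 29.9 → max 29.9 km
Only Candidate 1 has all residuals ≈ 0.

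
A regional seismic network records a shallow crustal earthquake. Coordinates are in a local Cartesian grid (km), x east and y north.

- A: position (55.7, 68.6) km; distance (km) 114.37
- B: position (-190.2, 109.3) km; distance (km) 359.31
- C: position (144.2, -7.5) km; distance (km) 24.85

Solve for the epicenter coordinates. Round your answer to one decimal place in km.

Circle about each station: (x − 55.7)² + (y − 68.6)² = 114.37²; (x + 190.2)² + (y − 109.3)² = 359.31²; (x − 144.2)² + (y + 7.5)² = 24.85².
Subtracting the A equation from the B and C equations removes the quadratic terms:
-491.8 x + 81.4 y = -75709.10
177.0 x − 152.2 y = 25504.41
Solving the 2×2 system: x ≈ 156.3, y ≈ 14.2 km.

(156.3, 14.2)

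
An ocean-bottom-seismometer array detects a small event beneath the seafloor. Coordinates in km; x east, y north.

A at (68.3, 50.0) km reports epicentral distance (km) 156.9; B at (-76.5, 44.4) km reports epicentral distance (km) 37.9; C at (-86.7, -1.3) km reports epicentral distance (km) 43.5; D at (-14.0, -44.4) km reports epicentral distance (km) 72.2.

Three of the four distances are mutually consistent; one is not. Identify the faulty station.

Solve using three stations at a time. Using B, C, D (subtract circle equations pairwise → linear system) gives (x, y) ≈ (-48.3, 19.1).
Distances from that point to each station vs reported:
  A: calculated 120.6 vs reported 156.9 → residual 36.3 km
  B: calculated 37.9 vs reported 37.9 → residual 0.0 km
  C: calculated 43.5 vs reported 43.5 → residual 0.0 km
  D: calculated 72.2 vs reported 72.2 → residual 0.0 km
B, C, D are mutually consistent (residuals ≈ 0); A is off by 36.3 km.

A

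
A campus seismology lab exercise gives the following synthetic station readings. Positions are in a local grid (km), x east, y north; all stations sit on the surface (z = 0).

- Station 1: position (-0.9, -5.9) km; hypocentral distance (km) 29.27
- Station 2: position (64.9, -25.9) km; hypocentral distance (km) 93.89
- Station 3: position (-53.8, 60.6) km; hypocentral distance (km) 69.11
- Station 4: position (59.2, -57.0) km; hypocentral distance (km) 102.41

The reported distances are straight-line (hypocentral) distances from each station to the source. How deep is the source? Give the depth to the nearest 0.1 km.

Each station gives a sphere (x−x_i)² + (y−y_i)² + z² = d_i² (stations at z=0).
Subtracting the Station 1 sphere from Station 2 and Station 3: z² cancels, leaving linear equations in x and y:
131.6 x − 40.0 y = -3111.40
-105.8 x + 133.0 y = 2611.72
Solving: x ≈ -23.310, y ≈ 1.094 km (keep extra digits for the depth step; rounded: -23.3, 1.1).
Then from the Station 1 sphere: z² = 29.27² − (x + 0.9)² − (y + 5.9)² with x = -23.310, y = 1.094, so z ≈ 17.482 ≈ 17.5 km.

depth ≈ 17.5 km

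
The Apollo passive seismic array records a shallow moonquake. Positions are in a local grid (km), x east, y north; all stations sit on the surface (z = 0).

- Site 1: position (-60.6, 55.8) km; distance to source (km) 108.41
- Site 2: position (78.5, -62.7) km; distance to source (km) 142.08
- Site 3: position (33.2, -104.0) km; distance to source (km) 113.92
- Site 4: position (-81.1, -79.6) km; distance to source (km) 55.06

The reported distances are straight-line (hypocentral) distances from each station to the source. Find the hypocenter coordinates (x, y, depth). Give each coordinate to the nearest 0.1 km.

x ≈ -57.7 km, y ≈ -46.1 km, depth ≈ 36.9 km

Each station gives a sphere (x−x_i)² + (y−y_i)² + z² = d_i² (stations at z=0).
Subtracting the Site 1 sphere from Site 2 and Site 3: z² cancels, leaving linear equations in x and y:
278.2 x − 237.0 y = -5126.46
187.6 x − 319.6 y = 3907.20
Solving: x ≈ -57.690, y ≈ -46.089 km (keep extra digits for the depth step; rounded: -57.7, -46.1).
Then from the Site 1 sphere: z² = 108.41² − (x + 60.6)² − (y − 55.8)² with x = -57.690, y = -46.089, so z ≈ 36.917 ≈ 36.9 km.
Check against Site 4 (with the unrounded solution): distance 55.08 ≈ 55.06 km. ✓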